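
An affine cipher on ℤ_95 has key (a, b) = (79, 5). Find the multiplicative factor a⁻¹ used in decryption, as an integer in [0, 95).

Extended Euclidean algorithm:
95 = 1·79 + 16
79 = 4·16 + 15
16 = 1·15 + 1
15 = 15·1 + 0
The gcd is 1. Working backward:
1 = 16 − 15
1 = −79 + 5·16
1 = 5·95 − 6·79
So 79·(-6) ≡ 1 (mod 95), and -6 ≡ 89 (mod 95).

89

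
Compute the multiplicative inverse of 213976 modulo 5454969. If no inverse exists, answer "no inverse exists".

Extended Euclidean algorithm:
5454969 = 25×213976 + 105569
213976 = 2×105569 + 2838
105569 = 37×2838 + 563
2838 = 5×563 + 23
563 = 24×23 + 11
23 = 2×11 + 1
11 = 11×1 + 0
gcd = 1, so the inverse exists. Back-substitute:
1 = 23 − 2·11
1 = −2·563 + 49·23
1 = 49·2838 − 247·563
1 = −247·105569 + 9188·2838
1 = 9188·213976 − 18623·105569
1 = −18623·5454969 + 474763·213976
So 213976·474763 ≡ 1 (mod 5454969).

474763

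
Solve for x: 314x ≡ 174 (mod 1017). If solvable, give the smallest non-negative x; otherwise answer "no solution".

First find gcd(314, 1017):
1017 = 3×314 + 75
314 = 4×75 + 14
75 = 5×14 + 5
14 = 2×5 + 4
5 = 1×4 + 1
4 = 4×1 + 0
gcd = 1, so a unique solution mod 1017 exists.
Back-substitute for the Bézout coefficients:
1 = 5 − 4
1 = −14 + 3·5
1 = 3·75 − 16·14
1 = −16·314 + 67·75
1 = 67·1017 − 217·314
So 314·(-217) ≡ 1 (mod 1017), giving 314⁻¹ ≡ 800.
x ≡ 314⁻¹·174 ≡ 800·174 ≡ 888 (mod 1017).

888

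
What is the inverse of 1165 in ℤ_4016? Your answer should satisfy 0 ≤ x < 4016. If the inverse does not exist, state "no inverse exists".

Apply the Euclidean algorithm to 4016 and 1165:
4016 = 3·1165 + 521
1165 = 2·521 + 123
521 = 4·123 + 29
123 = 4·29 + 7
29 = 4·7 + 1
7 = 7·1 + 0
Since gcd(1165, 4016) = 1, back-substitute to write 1 as a combination:
1 = 29 − 4·7
1 = −4·123 + 17·29
1 = 17·521 − 72·123
1 = −72·1165 + 161·521
1 = 161·4016 − 555·1165
Hence 1165⁻¹ ≡ -555 ≡ 3461 (mod 4016).

3461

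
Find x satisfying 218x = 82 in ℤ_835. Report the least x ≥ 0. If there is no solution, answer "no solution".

54

First find gcd(218, 835):
835 = 3·218 + 181
218 = 1·181 + 37
181 = 4·37 + 33
37 = 1·33 + 4
33 = 8·4 + 1
4 = 4·1 + 0
gcd = 1, so a unique solution mod 835 exists.
Back-substitute for the Bézout coefficients:
1 = 33 − 8·4
1 = −8·37 + 9·33
1 = 9·181 − 44·37
1 = −44·218 + 53·181
1 = 53·835 − 203·218
So 218·(-203) ≡ 1 (mod 835), giving 218⁻¹ ≡ 632.
x ≡ 218⁻¹·82 ≡ 632·82 ≡ 54 (mod 835).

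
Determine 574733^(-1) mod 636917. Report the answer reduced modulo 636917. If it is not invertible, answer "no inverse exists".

489231

Run Euclid on (636917, 574733):
636917 = 1*574733 + 62184
574733 = 9*62184 + 15077
62184 = 4*15077 + 1876
15077 = 8*1876 + 69
1876 = 27*69 + 13
69 = 5*13 + 4
13 = 3*4 + 1
4 = 4*1 + 0
gcd = 1, so the inverse exists. Back-substitute:
1 = 13 − 3·4
1 = −3·69 + 16·13
1 = 16·1876 − 435·69
1 = −435·15077 + 3496·1876
1 = 3496·62184 − 14419·15077
1 = −14419·574733 + 133267·62184
1 = 133267·636917 − 147686·574733
So 574733·(-147686) ≡ 1 (mod 636917), and -147686 ≡ 489231 (mod 636917).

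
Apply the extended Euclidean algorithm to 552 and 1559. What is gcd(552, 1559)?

Euclidean algorithm:
1559 = 2×552 + 455
552 = 1×455 + 97
455 = 4×97 + 67
97 = 1×67 + 30
67 = 2×30 + 7
30 = 4×7 + 2
7 = 3×2 + 1
2 = 2×1 + 0
gcd(552, 1559) = 1.
Express as a combination:
1 = 7 − 3·2
1 = −3·30 + 13·7
1 = 13·67 − 29·30
1 = −29·97 + 42·67
1 = 42·455 − 197·97
1 = −197·552 + 239·455
1 = 239·1559 − 675·552
So 1 = (239)·1559 + (-675)·552.

1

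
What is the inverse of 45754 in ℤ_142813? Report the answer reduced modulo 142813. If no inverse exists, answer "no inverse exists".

100054

Extended Euclidean algorithm:
142813 = 3·45754 + 5551
45754 = 8·5551 + 1346
5551 = 4·1346 + 167
1346 = 8·167 + 10
167 = 16·10 + 7
10 = 1·7 + 3
7 = 2·3 + 1
3 = 3·1 + 0
Since gcd(45754, 142813) = 1, back-substitute to write 1 as a combination:
1 = 7 − 2·3
1 = −2·10 + 3·7
1 = 3·167 − 50·10
1 = −50·1346 + 403·167
1 = 403·5551 − 1662·1346
1 = −1662·45754 + 13699·5551
1 = 13699·142813 − 42759·45754
Hence 45754⁻¹ ≡ -42759 ≡ 100054 (mod 142813).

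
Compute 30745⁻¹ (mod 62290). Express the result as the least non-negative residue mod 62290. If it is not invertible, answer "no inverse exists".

Euclidean algorithm on 62290, 30745:
62290 = 2*30745 + 800
30745 = 38*800 + 345
800 = 2*345 + 110
345 = 3*110 + 15
110 = 7*15 + 5
15 = 3*5 + 0
gcd(30745, 62290) = 5 ≠ 1, so 30745 has no multiplicative inverse modulo 62290.

no inverse exists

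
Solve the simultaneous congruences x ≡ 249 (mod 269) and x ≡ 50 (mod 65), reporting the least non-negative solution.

4015

Write x = 249 + 269·k. Then 269·k ≡ 50 − 249 ≡ 61 (mod 65).
Need 269⁻¹ mod 65. Extended Euclid on (65, 9):
65 = 7·9 + 2
9 = 4·2 + 1
2 = 2·1 + 0
Back-substitute:
1 = 9 − 4·2
1 = −4·65 + 29·9
269⁻¹ ≡ 29 (mod 65), so k ≡ 29·61 ≡ 14 (mod 65).
x = 249 + 269·14 = 4015.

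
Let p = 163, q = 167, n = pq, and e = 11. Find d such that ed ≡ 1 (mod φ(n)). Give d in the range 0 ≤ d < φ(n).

φ(n) = (p−1)(q−1) = 162·166 = 26892.
Need d with 11·d ≡ 1 (mod 26892). Apply the extended Euclidean algorithm:
26892 = 2444*11 + 8
11 = 1*8 + 3
8 = 2*3 + 2
3 = 1*2 + 1
2 = 2*1 + 0
Back-substitute:
1 = 3 − 2
1 = −8 + 3·3
1 = 3·11 − 4·8
1 = −4·26892 + 9779·11
So 11·9779 ≡ 1 (mod 26892), hence d = 9779.

9779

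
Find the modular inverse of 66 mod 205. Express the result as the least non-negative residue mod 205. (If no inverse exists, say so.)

Run Euclid on (205, 66):
205 = 3*66 + 7
66 = 9*7 + 3
7 = 2*3 + 1
3 = 3*1 + 0
Since gcd(66, 205) = 1, back-substitute to write 1 as a combination:
1 = 7 − 2·3
1 = −2·66 + 19·7
1 = 19·205 − 59·66
Thus 66·(-59) ≡ 1 (mod 205); reducing, -59 mod 205 = 146.

146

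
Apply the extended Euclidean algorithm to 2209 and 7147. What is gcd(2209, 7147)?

1

Apply Euclid's algorithm to 7147 and 2209:
7147 = 3*2209 + 520
2209 = 4*520 + 129
520 = 4*129 + 4
129 = 32*4 + 1
4 = 4*1 + 0
gcd(2209, 7147) = 1.
Working backward:
1 = 129 − 32·4
1 = −32·520 + 129·129
1 = 129·2209 − 548·520
1 = −548·7147 + 1773·2209
So 1 = (-548)·7147 + (1773)·2209.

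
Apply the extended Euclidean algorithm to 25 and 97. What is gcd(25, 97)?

Euclidean algorithm:
97 = 3·25 + 22
25 = 1·22 + 3
22 = 7·3 + 1
3 = 3·1 + 0
gcd(25, 97) = 1.
Back-substituting:
1 = 22 − 7·3
1 = −7·25 + 8·22
1 = 8·97 − 31·25
So 1 = (8)·97 + (-31)·25.

1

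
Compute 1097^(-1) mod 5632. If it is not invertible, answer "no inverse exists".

3065

Run Euclid on (5632, 1097):
5632 = 5×1097 + 147
1097 = 7×147 + 68
147 = 2×68 + 11
68 = 6×11 + 2
11 = 5×2 + 1
2 = 2×1 + 0
Since gcd(1097, 5632) = 1, back-substitute to write 1 as a combination:
1 = 11 − 5·2
1 = −5·68 + 31·11
1 = 31·147 − 67·68
1 = −67·1097 + 500·147
1 = 500·5632 − 2567·1097
Hence 1097⁻¹ ≡ -2567 ≡ 3065 (mod 5632).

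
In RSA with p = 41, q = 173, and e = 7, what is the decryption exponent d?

φ(n) = (p−1)(q−1) = 40·172 = 6880.
Need d with 7·d ≡ 1 (mod 6880). Apply the extended Euclidean algorithm:
6880 = 982×7 + 6
7 = 1×6 + 1
6 = 6×1 + 0
Back-substitute:
1 = 7 − 6
1 = −6880 + 983·7
So 7·983 ≡ 1 (mod 6880), hence d = 983.

983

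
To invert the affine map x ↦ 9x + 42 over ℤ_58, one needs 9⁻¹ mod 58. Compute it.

13

Run Euclid on (58, 9):
58 = 6×9 + 4
9 = 2×4 + 1
4 = 4×1 + 0
gcd = 1, so the inverse exists. Back-substitute:
1 = 9 − 2·4
1 = −2·58 + 13·9
So 9·13 ≡ 1 (mod 58).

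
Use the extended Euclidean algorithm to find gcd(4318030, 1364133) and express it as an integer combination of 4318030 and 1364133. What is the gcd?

1

Euclidean algorithm:
4318030 = 3×1364133 + 225631
1364133 = 6×225631 + 10347
225631 = 21×10347 + 8344
10347 = 1×8344 + 2003
8344 = 4×2003 + 332
2003 = 6×332 + 11
332 = 30×11 + 2
11 = 5×2 + 1
2 = 2×1 + 0
gcd(4318030, 1364133) = 1.
Back-substituting:
1 = 11 − 5·2
1 = −5·332 + 151·11
1 = 151·2003 − 911·332
1 = −911·8344 + 3795·2003
1 = 3795·10347 − 4706·8344
1 = −4706·225631 + 102621·10347
1 = 102621·1364133 − 620432·225631
1 = −620432·4318030 + 1963917·1364133
So 1 = (-620432)·4318030 + (1963917)·1364133.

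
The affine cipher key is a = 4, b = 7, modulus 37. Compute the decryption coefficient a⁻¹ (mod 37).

Extended Euclidean algorithm:
37 = 9*4 + 1
4 = 4*1 + 0
Since gcd(4, 37) = 1, back-substitute to write 1 as a combination:
1 = 37 − 9·4
So 4·(-9) ≡ 1 (mod 37), and -9 ≡ 28 (mod 37).

28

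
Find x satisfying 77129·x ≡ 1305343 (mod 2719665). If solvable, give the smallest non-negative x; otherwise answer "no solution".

47267

First find gcd(77129, 2719665):
2719665 = 35*77129 + 20150
77129 = 3*20150 + 16679
20150 = 1*16679 + 3471
16679 = 4*3471 + 2795
3471 = 1*2795 + 676
2795 = 4*676 + 91
676 = 7*91 + 39
91 = 2*39 + 13
39 = 3*13 + 0
gcd = 13 and 13 | 1305343, so solutions exist. Divide through by 13: 5933x ≡ 100411 (mod 209205).
Now find 5933⁻¹ mod 209205:
209205 = 35*5933 + 1550
5933 = 3*1550 + 1283
1550 = 1*1283 + 267
1283 = 4*267 + 215
267 = 1*215 + 52
215 = 4*52 + 7
52 = 7*7 + 3
7 = 2*3 + 1
3 = 3*1 + 0
Back-substitute:
1 = 7 − 2·3
1 = −2·52 + 15·7
1 = 15·215 − 62·52
1 = −62·267 + 77·215
1 = 77·1283 − 370·267
1 = −370·1550 + 447·1283
1 = 447·5933 − 1711·1550
1 = −1711·209205 + 60332·5933
So 5933⁻¹ ≡ 60332 (mod 209205).
Then x ≡ 60332·100411 ≡ 47267 (mod 209205); the smallest non-negative solution is x = 47267.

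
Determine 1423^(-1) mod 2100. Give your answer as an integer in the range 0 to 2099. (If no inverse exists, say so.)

Extended Euclidean algorithm:
2100 = 1×1423 + 677
1423 = 2×677 + 69
677 = 9×69 + 56
69 = 1×56 + 13
56 = 4×13 + 4
13 = 3×4 + 1
4 = 4×1 + 0
The gcd is 1. Working backward:
1 = 13 − 3·4
1 = −3·56 + 13·13
1 = 13·69 − 16·56
1 = −16·677 + 157·69
1 = 157·1423 − 330·677
1 = −330·2100 + 487·1423
So 1423·487 ≡ 1 (mod 2100).

487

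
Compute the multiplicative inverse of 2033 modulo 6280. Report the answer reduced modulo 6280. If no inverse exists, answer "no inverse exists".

Run Euclid on (6280, 2033):
6280 = 3*2033 + 181
2033 = 11*181 + 42
181 = 4*42 + 13
42 = 3*13 + 3
13 = 4*3 + 1
3 = 3*1 + 0
The gcd is 1. Working backward:
1 = 13 − 4·3
1 = −4·42 + 13·13
1 = 13·181 − 56·42
1 = −56·2033 + 629·181
1 = 629·6280 − 1943·2033
Hence 2033⁻¹ ≡ -1943 ≡ 4337 (mod 6280).

4337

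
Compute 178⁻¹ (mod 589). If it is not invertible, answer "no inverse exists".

Run Euclid on (589, 178):
589 = 3*178 + 55
178 = 3*55 + 13
55 = 4*13 + 3
13 = 4*3 + 1
3 = 3*1 + 0
gcd = 1, so the inverse exists. Back-substitute:
1 = 13 − 4·3
1 = −4·55 + 17·13
1 = 17·178 − 55·55
1 = −55·589 + 182·178
So 178·182 ≡ 1 (mod 589).

182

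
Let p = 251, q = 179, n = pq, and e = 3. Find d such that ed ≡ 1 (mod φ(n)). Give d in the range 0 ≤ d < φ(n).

φ(n) = (p−1)(q−1) = 250·178 = 44500.
Need d with 3·d ≡ 1 (mod 44500). Apply the extended Euclidean algorithm:
44500 = 14833×3 + 1
3 = 3×1 + 0
Back-substitute:
1 = 44500 − 14833·3
So 3·(-14833) ≡ 1 (mod 44500), hence d ≡ -14833 ≡ 29667 (mod 44500).

29667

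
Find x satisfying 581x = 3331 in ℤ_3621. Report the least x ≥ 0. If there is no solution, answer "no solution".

2561

First find gcd(581, 3621):
3621 = 6*581 + 135
581 = 4*135 + 41
135 = 3*41 + 12
41 = 3*12 + 5
12 = 2*5 + 2
5 = 2*2 + 1
2 = 2*1 + 0
gcd = 1, so a unique solution mod 3621 exists.
Back-substitute for the Bézout coefficients:
1 = 5 − 2·2
1 = −2·12 + 5·5
1 = 5·41 − 17·12
1 = −17·135 + 56·41
1 = 56·581 − 241·135
1 = −241·3621 + 1502·581
So 581·(1502) ≡ 1 (mod 3621), giving 581⁻¹ ≡ 1502.
x ≡ 581⁻¹·3331 ≡ 1502·3331 ≡ 2561 (mod 3621).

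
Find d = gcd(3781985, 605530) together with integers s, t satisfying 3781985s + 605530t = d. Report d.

Repeated division:
3781985 = 6*605530 + 148805
605530 = 4*148805 + 10310
148805 = 14*10310 + 4465
10310 = 2*4465 + 1380
4465 = 3*1380 + 325
1380 = 4*325 + 80
325 = 4*80 + 5
80 = 16*5 + 0
gcd(3781985, 605530) = 5.
Working backward:
5 = 325 − 4·80
5 = −4·1380 + 17·325
5 = 17·4465 − 55·1380
5 = −55·10310 + 127·4465
5 = 127·148805 − 1833·10310
5 = −1833·605530 + 7459·148805
5 = 7459·3781985 − 46587·605530
So 5 = (7459)·3781985 + (-46587)·605530.

5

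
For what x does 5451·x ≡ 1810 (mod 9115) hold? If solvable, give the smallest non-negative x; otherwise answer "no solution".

1925

First find gcd(5451, 9115):
9115 = 1·5451 + 3664
5451 = 1·3664 + 1787
3664 = 2·1787 + 90
1787 = 19·90 + 77
90 = 1·77 + 13
77 = 5·13 + 12
13 = 1·12 + 1
12 = 12·1 + 0
gcd = 1, so a unique solution mod 9115 exists.
Back-substitute for the Bézout coefficients:
1 = 13 − 12
1 = −77 + 6·13
1 = 6·90 − 7·77
1 = −7·1787 + 139·90
1 = 139·3664 − 285·1787
1 = −285·5451 + 424·3664
1 = 424·9115 − 709·5451
So 5451·(-709) ≡ 1 (mod 9115), giving 5451⁻¹ ≡ 8406.
x ≡ 5451⁻¹·1810 ≡ 8406·1810 ≡ 1925 (mod 9115).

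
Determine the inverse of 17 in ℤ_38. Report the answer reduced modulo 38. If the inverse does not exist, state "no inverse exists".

9

Apply the Euclidean algorithm to 38 and 17:
38 = 2·17 + 4
17 = 4·4 + 1
4 = 4·1 + 0
The gcd is 1. Working backward:
1 = 17 − 4·4
1 = −4·38 + 9·17
So 17·9 ≡ 1 (mod 38).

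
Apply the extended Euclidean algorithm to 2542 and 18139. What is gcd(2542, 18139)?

Apply Euclid's algorithm to 18139 and 2542:
18139 = 7*2542 + 345
2542 = 7*345 + 127
345 = 2*127 + 91
127 = 1*91 + 36
91 = 2*36 + 19
36 = 1*19 + 17
19 = 1*17 + 2
17 = 8*2 + 1
2 = 2*1 + 0
gcd(2542, 18139) = 1.
Back-substituting:
1 = 17 − 8·2
1 = −8·19 + 9·17
1 = 9·36 − 17·19
1 = −17·91 + 43·36
1 = 43·127 − 60·91
1 = −60·345 + 163·127
1 = 163·2542 − 1201·345
1 = −1201·18139 + 8570·2542
So 1 = (-1201)·18139 + (8570)·2542.

1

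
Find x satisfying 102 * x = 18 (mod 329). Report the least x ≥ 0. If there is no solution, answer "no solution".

First find gcd(102, 329):
329 = 3*102 + 23
102 = 4*23 + 10
23 = 2*10 + 3
10 = 3*3 + 1
3 = 3*1 + 0
gcd = 1, so a unique solution mod 329 exists.
Back-substitute for the Bézout coefficients:
1 = 10 − 3·3
1 = −3·23 + 7·10
1 = 7·102 − 31·23
1 = −31·329 + 100·102
So 102·(100) ≡ 1 (mod 329), giving 102⁻¹ ≡ 100.
x ≡ 102⁻¹·18 ≡ 100·18 ≡ 155 (mod 329).

155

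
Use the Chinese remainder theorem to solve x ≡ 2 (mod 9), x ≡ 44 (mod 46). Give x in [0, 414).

Write x = 2 + 9·k. Then 9·k ≡ 44 − 2 ≡ 42 (mod 46).
Need 9⁻¹ mod 46. Extended Euclid on (46, 9):
46 = 5×9 + 1
9 = 9×1 + 0
Back-substitute:
1 = 46 − 5·9
9⁻¹ ≡ 41 (mod 46), so k ≡ 41·42 ≡ 20 (mod 46).
x = 2 + 9·20 = 182.

182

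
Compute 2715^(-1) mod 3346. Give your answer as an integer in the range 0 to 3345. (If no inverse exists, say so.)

gcd(3346, 2715) by repeated division:
3346 = 1·2715 + 631
2715 = 4·631 + 191
631 = 3·191 + 58
191 = 3·58 + 17
58 = 3·17 + 7
17 = 2·7 + 3
7 = 2·3 + 1
3 = 3·1 + 0
gcd = 1, so the inverse exists. Back-substitute:
1 = 7 − 2·3
1 = −2·17 + 5·7
1 = 5·58 − 17·17
1 = −17·191 + 56·58
1 = 56·631 − 185·191
1 = −185·2715 + 796·631
1 = 796·3346 − 981·2715
Hence 2715⁻¹ ≡ -981 ≡ 2365 (mod 3346).

2365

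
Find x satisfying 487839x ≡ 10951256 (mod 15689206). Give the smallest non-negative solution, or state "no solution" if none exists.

First find gcd(487839, 15689206):
15689206 = 32×487839 + 78358
487839 = 6×78358 + 17691
78358 = 4×17691 + 7594
17691 = 2×7594 + 2503
7594 = 3×2503 + 85
2503 = 29×85 + 38
85 = 2×38 + 9
38 = 4×9 + 2
9 = 4×2 + 1
2 = 2×1 + 0
gcd = 1, so a unique solution mod 15689206 exists.
Back-substitute for the Bézout coefficients:
1 = 9 − 4·2
1 = −4·38 + 17·9
1 = 17·85 − 38·38
1 = −38·2503 + 1119·85
1 = 1119·7594 − 3395·2503
1 = −3395·17691 + 7909·7594
1 = 7909·78358 − 35031·17691
1 = −35031·487839 + 218095·78358
1 = 218095·15689206 − 7014071·487839
So 487839·(-7014071) ≡ 1 (mod 15689206), giving 487839⁻¹ ≡ 8675135.
x ≡ 487839⁻¹·10951256 ≡ 8675135·10951256 ≡ 6356666 (mod 15689206).

6356666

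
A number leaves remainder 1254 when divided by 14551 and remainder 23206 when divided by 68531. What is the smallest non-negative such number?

347886562

Write x = 1254 + 14551·k. Then 14551·k ≡ 23206 − 1254 ≡ 21952 (mod 68531).
Need 14551⁻¹ mod 68531. Extended Euclid on (68531, 14551):
68531 = 4×14551 + 10327
14551 = 1×10327 + 4224
10327 = 2×4224 + 1879
4224 = 2×1879 + 466
1879 = 4×466 + 15
466 = 31×15 + 1
15 = 15×1 + 0
Back-substitute:
1 = 466 − 31·15
1 = −31·1879 + 125·466
1 = 125·4224 − 281·1879
1 = −281·10327 + 687·4224
1 = 687·14551 − 968·10327
1 = −968·68531 + 4559·14551
14551⁻¹ ≡ 4559 (mod 68531), so k ≡ 4559·21952 ≡ 23908 (mod 68531).
x = 1254 + 14551·23908 = 347886562.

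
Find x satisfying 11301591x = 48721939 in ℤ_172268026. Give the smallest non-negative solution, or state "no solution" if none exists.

11270951

First find gcd(11301591, 172268026):
172268026 = 15·11301591 + 2744161
11301591 = 4·2744161 + 324947
2744161 = 8·324947 + 144585
324947 = 2·144585 + 35777
144585 = 4·35777 + 1477
35777 = 24·1477 + 329
1477 = 4·329 + 161
329 = 2·161 + 7
161 = 23·7 + 0
gcd = 7 and 7 | 48721939, so solutions exist. Divide through by 7: 1614513x ≡ 6960277 (mod 24609718).
Now find 1614513⁻¹ mod 24609718:
24609718 = 15×1614513 + 392023
1614513 = 4×392023 + 46421
392023 = 8×46421 + 20655
46421 = 2×20655 + 5111
20655 = 4×5111 + 211
5111 = 24×211 + 47
211 = 4×47 + 23
47 = 2×23 + 1
23 = 23×1 + 0
Back-substitute:
1 = 47 − 2·23
1 = −2·211 + 9·47
1 = 9·5111 − 218·211
1 = −218·20655 + 881·5111
1 = 881·46421 − 1980·20655
1 = −1980·392023 + 16721·46421
1 = 16721·1614513 − 68864·392023
1 = −68864·24609718 + 1049681·1614513
So 1614513⁻¹ ≡ 1049681 (mod 24609718).
Then x ≡ 1049681·6960277 ≡ 11270951 (mod 24609718); the smallest non-negative solution is x = 11270951.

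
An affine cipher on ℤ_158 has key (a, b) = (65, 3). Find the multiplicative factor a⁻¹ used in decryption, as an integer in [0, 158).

Apply the Euclidean algorithm to 158 and 65:
158 = 2·65 + 28
65 = 2·28 + 9
28 = 3·9 + 1
9 = 9·1 + 0
Since gcd(65, 158) = 1, back-substitute to write 1 as a combination:
1 = 28 − 3·9
1 = −3·65 + 7·28
1 = 7·158 − 17·65
So 65·(-17) ≡ 1 (mod 158), and -17 ≡ 141 (mod 158).

141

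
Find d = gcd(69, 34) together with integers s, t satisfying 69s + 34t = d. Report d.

1

Apply Euclid's algorithm to 69 and 34:
69 = 2*34 + 1
34 = 34*1 + 0
gcd(69, 34) = 1.
Back-substituting:
1 = 69 − 2·34
So 1 = (1)·69 + (-2)·34.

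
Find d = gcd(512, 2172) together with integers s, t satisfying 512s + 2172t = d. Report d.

4

Euclidean algorithm:
2172 = 4*512 + 124
512 = 4*124 + 16
124 = 7*16 + 12
16 = 1*12 + 4
12 = 3*4 + 0
gcd(512, 2172) = 4.
Working backward:
4 = 16 − 12
4 = −124 + 8·16
4 = 8·512 − 33·124
4 = −33·2172 + 140·512
So 4 = (-33)·2172 + (140)·512.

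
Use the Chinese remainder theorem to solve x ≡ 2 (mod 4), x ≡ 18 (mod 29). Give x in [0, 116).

Write x = 2 + 4·k. Then 4·k ≡ 18 − 2 ≡ 16 (mod 29).
Need 4⁻¹ mod 29. Extended Euclid on (29, 4):
29 = 7*4 + 1
4 = 4*1 + 0
Back-substitute:
1 = 29 − 7·4
4⁻¹ ≡ 22 (mod 29), so k ≡ 22·16 ≡ 4 (mod 29).
x = 2 + 4·4 = 18.

18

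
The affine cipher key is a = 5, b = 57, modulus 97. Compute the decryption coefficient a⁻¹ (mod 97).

Extended Euclidean algorithm:
97 = 19×5 + 2
5 = 2×2 + 1
2 = 2×1 + 0
The gcd is 1. Working backward:
1 = 5 − 2·2
1 = −2·97 + 39·5
So 5·39 ≡ 1 (mod 97).

39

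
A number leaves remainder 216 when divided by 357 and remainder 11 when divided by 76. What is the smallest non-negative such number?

26991

Write x = 216 + 357·k. Then 357·k ≡ 11 − 216 ≡ 23 (mod 76).
Need 357⁻¹ mod 76. Extended Euclid on (76, 53):
76 = 1*53 + 23
53 = 2*23 + 7
23 = 3*7 + 2
7 = 3*2 + 1
2 = 2*1 + 0
Back-substitute:
1 = 7 − 3·2
1 = −3·23 + 10·7
1 = 10·53 − 23·23
1 = −23·76 + 33·53
357⁻¹ ≡ 33 (mod 76), so k ≡ 33·23 ≡ 75 (mod 76).
x = 216 + 357·75 = 26991.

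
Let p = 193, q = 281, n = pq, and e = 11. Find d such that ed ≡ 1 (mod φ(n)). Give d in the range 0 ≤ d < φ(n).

φ(n) = (p−1)(q−1) = 192·280 = 53760.
Need d with 11·d ≡ 1 (mod 53760). Apply the extended Euclidean algorithm:
53760 = 4887·11 + 3
11 = 3·3 + 2
3 = 1·2 + 1
2 = 2·1 + 0
Back-substitute:
1 = 3 − 2
1 = −11 + 4·3
1 = 4·53760 − 19549·11
So 11·(-19549) ≡ 1 (mod 53760), hence d ≡ -19549 ≡ 34211 (mod 53760).

34211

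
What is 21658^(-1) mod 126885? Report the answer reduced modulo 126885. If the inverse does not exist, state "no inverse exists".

111682

Apply the Euclidean algorithm to 126885 and 21658:
126885 = 5·21658 + 18595
21658 = 1·18595 + 3063
18595 = 6·3063 + 217
3063 = 14·217 + 25
217 = 8·25 + 17
25 = 1·17 + 8
17 = 2·8 + 1
8 = 8·1 + 0
gcd = 1, so the inverse exists. Back-substitute:
1 = 17 − 2·8
1 = −2·25 + 3·17
1 = 3·217 − 26·25
1 = −26·3063 + 367·217
1 = 367·18595 − 2228·3063
1 = −2228·21658 + 2595·18595
1 = 2595·126885 − 15203·21658
Thus 21658·(-15203) ≡ 1 (mod 126885); reducing, -15203 mod 126885 = 111682.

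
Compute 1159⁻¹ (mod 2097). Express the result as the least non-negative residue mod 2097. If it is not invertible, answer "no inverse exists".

427

gcd(2097, 1159) by repeated division:
2097 = 1*1159 + 938
1159 = 1*938 + 221
938 = 4*221 + 54
221 = 4*54 + 5
54 = 10*5 + 4
5 = 1*4 + 1
4 = 4*1 + 0
The gcd is 1. Working backward:
1 = 5 − 4
1 = −54 + 11·5
1 = 11·221 − 45·54
1 = −45·938 + 191·221
1 = 191·1159 − 236·938
1 = −236·2097 + 427·1159
So 1159·427 ≡ 1 (mod 2097).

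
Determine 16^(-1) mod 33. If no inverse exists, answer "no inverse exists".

Run Euclid on (33, 16):
33 = 2×16 + 1
16 = 16×1 + 0
The gcd is 1. Working backward:
1 = 33 − 2·16
So 16·(-2) ≡ 1 (mod 33), and -2 ≡ 31 (mod 33).

31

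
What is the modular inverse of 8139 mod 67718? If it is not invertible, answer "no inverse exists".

16033

Run Euclid on (67718, 8139):
67718 = 8×8139 + 2606
8139 = 3×2606 + 321
2606 = 8×321 + 38
321 = 8×38 + 17
38 = 2×17 + 4
17 = 4×4 + 1
4 = 4×1 + 0
Since gcd(8139, 67718) = 1, back-substitute to write 1 as a combination:
1 = 17 − 4·4
1 = −4·38 + 9·17
1 = 9·321 − 76·38
1 = −76·2606 + 617·321
1 = 617·8139 − 1927·2606
1 = −1927·67718 + 16033·8139
So 8139·16033 ≡ 1 (mod 67718).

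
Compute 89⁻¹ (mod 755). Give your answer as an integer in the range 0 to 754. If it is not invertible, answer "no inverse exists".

Run Euclid on (755, 89):
755 = 8*89 + 43
89 = 2*43 + 3
43 = 14*3 + 1
3 = 3*1 + 0
The gcd is 1. Working backward:
1 = 43 − 14·3
1 = −14·89 + 29·43
1 = 29·755 − 246·89
So 89·(-246) ≡ 1 (mod 755), and -246 ≡ 509 (mod 755).

509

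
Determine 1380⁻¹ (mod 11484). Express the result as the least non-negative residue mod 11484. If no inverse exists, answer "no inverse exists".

no inverse exists

Compute gcd(1380, 11484):
11484 = 8×1380 + 444
1380 = 3×444 + 48
444 = 9×48 + 12
48 = 4×12 + 0
Since gcd = 12 > 1, 1380 is not a unit mod 11484.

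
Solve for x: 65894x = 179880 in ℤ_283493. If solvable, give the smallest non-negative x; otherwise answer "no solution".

First find gcd(65894, 283493):
283493 = 4×65894 + 19917
65894 = 3×19917 + 6143
19917 = 3×6143 + 1488
6143 = 4×1488 + 191
1488 = 7×191 + 151
191 = 1×151 + 40
151 = 3×40 + 31
40 = 1×31 + 9
31 = 3×9 + 4
9 = 2×4 + 1
4 = 4×1 + 0
gcd = 1, so a unique solution mod 283493 exists.
Back-substitute for the Bézout coefficients:
1 = 9 − 2·4
1 = −2·31 + 7·9
1 = 7·40 − 9·31
1 = −9·151 + 34·40
1 = 34·191 − 43·151
1 = −43·1488 + 335·191
1 = 335·6143 − 1383·1488
1 = −1383·19917 + 4484·6143
1 = 4484·65894 − 14835·19917
1 = −14835·283493 + 63824·65894
So 65894·(63824) ≡ 1 (mod 283493), giving 65894⁻¹ ≡ 63824.
x ≡ 65894⁻¹·179880 ≡ 63824·179880 ≡ 45099 (mod 283493).

45099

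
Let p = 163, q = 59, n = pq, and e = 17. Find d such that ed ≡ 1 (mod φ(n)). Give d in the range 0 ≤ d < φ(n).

φ(n) = (p−1)(q−1) = 162·58 = 9396.
Need d with 17·d ≡ 1 (mod 9396). Apply the extended Euclidean algorithm:
9396 = 552*17 + 12
17 = 1*12 + 5
12 = 2*5 + 2
5 = 2*2 + 1
2 = 2*1 + 0
Back-substitute:
1 = 5 − 2·2
1 = −2·12 + 5·5
1 = 5·17 − 7·12
1 = −7·9396 + 3869·17
So 17·3869 ≡ 1 (mod 9396), hence d = 3869.

3869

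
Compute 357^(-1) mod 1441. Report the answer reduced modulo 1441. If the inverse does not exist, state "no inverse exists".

1219

Apply the Euclidean algorithm to 1441 and 357:
1441 = 4·357 + 13
357 = 27·13 + 6
13 = 2·6 + 1
6 = 6·1 + 0
gcd = 1, so the inverse exists. Back-substitute:
1 = 13 − 2·6
1 = −2·357 + 55·13
1 = 55·1441 − 222·357
Thus 357·(-222) ≡ 1 (mod 1441); reducing, -222 mod 1441 = 1219.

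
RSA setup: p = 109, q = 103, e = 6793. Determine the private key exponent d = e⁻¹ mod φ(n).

φ(n) = (p−1)(q−1) = 108·102 = 11016.
Need d with 6793·d ≡ 1 (mod 11016). Apply the extended Euclidean algorithm:
11016 = 1×6793 + 4223
6793 = 1×4223 + 2570
4223 = 1×2570 + 1653
2570 = 1×1653 + 917
1653 = 1×917 + 736
917 = 1×736 + 181
736 = 4×181 + 12
181 = 15×12 + 1
12 = 12×1 + 0
Back-substitute:
1 = 181 − 15·12
1 = −15·736 + 61·181
1 = 61·917 − 76·736
1 = −76·1653 + 137·917
1 = 137·2570 − 213·1653
1 = −213·4223 + 350·2570
1 = 350·6793 − 563·4223
1 = −563·11016 + 913·6793
So 6793·913 ≡ 1 (mod 11016), hence d = 913.

913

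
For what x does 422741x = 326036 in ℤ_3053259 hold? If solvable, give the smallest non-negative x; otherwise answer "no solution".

no solution

gcd(422741, 3053259):
3053259 = 7×422741 + 94072
422741 = 4×94072 + 46453
94072 = 2×46453 + 1166
46453 = 39×1166 + 979
1166 = 1×979 + 187
979 = 5×187 + 44
187 = 4×44 + 11
44 = 4×11 + 0
gcd = 11, but 11 ∤ 326036, so the congruence has no solution.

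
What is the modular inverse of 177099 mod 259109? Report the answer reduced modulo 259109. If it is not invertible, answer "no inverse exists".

104860

Apply the Euclidean algorithm to 259109 and 177099:
259109 = 1·177099 + 82010
177099 = 2·82010 + 13079
82010 = 6·13079 + 3536
13079 = 3·3536 + 2471
3536 = 1·2471 + 1065
2471 = 2·1065 + 341
1065 = 3·341 + 42
341 = 8·42 + 5
42 = 8·5 + 2
5 = 2·2 + 1
2 = 2·1 + 0
Since gcd(177099, 259109) = 1, back-substitute to write 1 as a combination:
1 = 5 − 2·2
1 = −2·42 + 17·5
1 = 17·341 − 138·42
1 = −138·1065 + 431·341
1 = 431·2471 − 1000·1065
1 = −1000·3536 + 1431·2471
1 = 1431·13079 − 5293·3536
1 = −5293·82010 + 33189·13079
1 = 33189·177099 − 71671·82010
1 = −71671·259109 + 104860·177099
So 177099·104860 ≡ 1 (mod 259109).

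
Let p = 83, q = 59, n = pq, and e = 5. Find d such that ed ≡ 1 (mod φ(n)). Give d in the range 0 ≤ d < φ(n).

φ(n) = (p−1)(q−1) = 82·58 = 4756.
Need d with 5·d ≡ 1 (mod 4756). Apply the extended Euclidean algorithm:
4756 = 951·5 + 1
5 = 5·1 + 0
Back-substitute:
1 = 4756 − 951·5
So 5·(-951) ≡ 1 (mod 4756), hence d ≡ -951 ≡ 3805 (mod 4756).

3805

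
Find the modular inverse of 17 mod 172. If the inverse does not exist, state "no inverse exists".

Run Euclid on (172, 17):
172 = 10·17 + 2
17 = 8·2 + 1
2 = 2·1 + 0
Since gcd(17, 172) = 1, back-substitute to write 1 as a combination:
1 = 17 − 8·2
1 = −8·172 + 81·17
So 17·81 ≡ 1 (mod 172).

81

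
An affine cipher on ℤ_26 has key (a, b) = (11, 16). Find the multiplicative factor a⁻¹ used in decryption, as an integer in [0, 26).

gcd(26, 11) by repeated division:
26 = 2×11 + 4
11 = 2×4 + 3
4 = 1×3 + 1
3 = 3×1 + 0
The gcd is 1. Working backward:
1 = 4 − 3
1 = −11 + 3·4
1 = 3·26 − 7·11
So 11·(-7) ≡ 1 (mod 26), and -7 ≡ 19 (mod 26).

19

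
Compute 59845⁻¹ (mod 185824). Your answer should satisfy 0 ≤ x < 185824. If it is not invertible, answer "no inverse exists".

58829

Apply the Euclidean algorithm to 185824 and 59845:
185824 = 3*59845 + 6289
59845 = 9*6289 + 3244
6289 = 1*3244 + 3045
3244 = 1*3045 + 199
3045 = 15*199 + 60
199 = 3*60 + 19
60 = 3*19 + 3
19 = 6*3 + 1
3 = 3*1 + 0
gcd = 1, so the inverse exists. Back-substitute:
1 = 19 − 6·3
1 = −6·60 + 19·19
1 = 19·199 − 63·60
1 = −63·3045 + 964·199
1 = 964·3244 − 1027·3045
1 = −1027·6289 + 1991·3244
1 = 1991·59845 − 18946·6289
1 = −18946·185824 + 58829·59845
So 59845·58829 ≡ 1 (mod 185824).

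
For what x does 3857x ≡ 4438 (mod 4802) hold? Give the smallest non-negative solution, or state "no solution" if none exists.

600

First find gcd(3857, 4802):
4802 = 1*3857 + 945
3857 = 4*945 + 77
945 = 12*77 + 21
77 = 3*21 + 14
21 = 1*14 + 7
14 = 2*7 + 0
gcd = 7 and 7 | 4438, so solutions exist. Divide through by 7: 551x ≡ 634 (mod 686).
Now find 551⁻¹ mod 686:
686 = 1×551 + 135
551 = 4×135 + 11
135 = 12×11 + 3
11 = 3×3 + 2
3 = 1×2 + 1
2 = 2×1 + 0
Back-substitute:
1 = 3 − 2
1 = −11 + 4·3
1 = 4·135 − 49·11
1 = −49·551 + 200·135
1 = 200·686 − 249·551
So 551·(-249) ≡ 1 (mod 686), i.e. 551⁻¹ ≡ 437.
Then x ≡ 437·634 ≡ 600 (mod 686); the smallest non-negative solution is x = 600.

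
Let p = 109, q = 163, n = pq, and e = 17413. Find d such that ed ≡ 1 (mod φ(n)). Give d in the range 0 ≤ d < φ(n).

8221

φ(n) = (p−1)(q−1) = 108·162 = 17496.
Need d with 17413·d ≡ 1 (mod 17496). Apply the extended Euclidean algorithm:
17496 = 1*17413 + 83
17413 = 209*83 + 66
83 = 1*66 + 17
66 = 3*17 + 15
17 = 1*15 + 2
15 = 7*2 + 1
2 = 2*1 + 0
Back-substitute:
1 = 15 − 7·2
1 = −7·17 + 8·15
1 = 8·66 − 31·17
1 = −31·83 + 39·66
1 = 39·17413 − 8182·83
1 = −8182·17496 + 8221·17413
So 17413·8221 ≡ 1 (mod 17496), hence d = 8221.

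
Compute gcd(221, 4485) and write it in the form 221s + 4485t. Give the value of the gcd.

13

Euclidean algorithm:
4485 = 20·221 + 65
221 = 3·65 + 26
65 = 2·26 + 13
26 = 2·13 + 0
gcd(221, 4485) = 13.
Back-substituting:
13 = 65 − 2·26
13 = −2·221 + 7·65
13 = 7·4485 − 142·221
So 13 = (7)·4485 + (-142)·221.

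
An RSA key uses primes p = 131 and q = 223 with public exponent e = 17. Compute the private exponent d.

φ(n) = (p−1)(q−1) = 130·222 = 28860.
Need d with 17·d ≡ 1 (mod 28860). Apply the extended Euclidean algorithm:
28860 = 1697*17 + 11
17 = 1*11 + 6
11 = 1*6 + 5
6 = 1*5 + 1
5 = 5*1 + 0
Back-substitute:
1 = 6 − 5
1 = −11 + 2·6
1 = 2·17 − 3·11
1 = −3·28860 + 5093·17
So 17·5093 ≡ 1 (mod 28860), hence d = 5093.

5093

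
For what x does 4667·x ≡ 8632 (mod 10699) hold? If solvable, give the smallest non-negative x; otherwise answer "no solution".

First find gcd(4667, 10699):
10699 = 2*4667 + 1365
4667 = 3*1365 + 572
1365 = 2*572 + 221
572 = 2*221 + 130
221 = 1*130 + 91
130 = 1*91 + 39
91 = 2*39 + 13
39 = 3*13 + 0
gcd = 13 and 13 | 8632, so solutions exist. Divide through by 13: 359x ≡ 664 (mod 823).
Now find 359⁻¹ mod 823:
823 = 2·359 + 105
359 = 3·105 + 44
105 = 2·44 + 17
44 = 2·17 + 10
17 = 1·10 + 7
10 = 1·7 + 3
7 = 2·3 + 1
3 = 3·1 + 0
Back-substitute:
1 = 7 − 2·3
1 = −2·10 + 3·7
1 = 3·17 − 5·10
1 = −5·44 + 13·17
1 = 13·105 − 31·44
1 = −31·359 + 106·105
1 = 106·823 − 243·359
So 359·(-243) ≡ 1 (mod 823), i.e. 359⁻¹ ≡ 580.
Then x ≡ 580·664 ≡ 779 (mod 823); the smallest non-negative solution is x = 779.

779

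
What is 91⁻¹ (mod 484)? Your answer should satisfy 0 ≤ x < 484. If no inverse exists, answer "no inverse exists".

Run Euclid on (484, 91):
484 = 5·91 + 29
91 = 3·29 + 4
29 = 7·4 + 1
4 = 4·1 + 0
Since gcd(91, 484) = 1, back-substitute to write 1 as a combination:
1 = 29 − 7·4
1 = −7·91 + 22·29
1 = 22·484 − 117·91
Thus 91·(-117) ≡ 1 (mod 484); reducing, -117 mod 484 = 367.

367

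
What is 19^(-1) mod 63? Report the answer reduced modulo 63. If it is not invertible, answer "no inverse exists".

gcd(63, 19) by repeated division:
63 = 3×19 + 6
19 = 3×6 + 1
6 = 6×1 + 0
gcd = 1, so the inverse exists. Back-substitute:
1 = 19 − 3·6
1 = −3·63 + 10·19
So 19·10 ≡ 1 (mod 63).

10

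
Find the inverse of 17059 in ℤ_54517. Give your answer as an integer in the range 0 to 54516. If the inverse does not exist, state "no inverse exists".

Apply the Euclidean algorithm to 54517 and 17059:
54517 = 3·17059 + 3340
17059 = 5·3340 + 359
3340 = 9·359 + 109
359 = 3·109 + 32
109 = 3·32 + 13
32 = 2·13 + 6
13 = 2·6 + 1
6 = 6·1 + 0
gcd = 1, so the inverse exists. Back-substitute:
1 = 13 − 2·6
1 = −2·32 + 5·13
1 = 5·109 − 17·32
1 = −17·359 + 56·109
1 = 56·3340 − 521·359
1 = −521·17059 + 2661·3340
1 = 2661·54517 − 8504·17059
Thus 17059·(-8504) ≡ 1 (mod 54517); reducing, -8504 mod 54517 = 46013.

46013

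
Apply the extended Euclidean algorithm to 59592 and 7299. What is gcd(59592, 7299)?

3

Apply Euclid's algorithm to 59592 and 7299:
59592 = 8·7299 + 1200
7299 = 6·1200 + 99
1200 = 12·99 + 12
99 = 8·12 + 3
12 = 4·3 + 0
gcd(59592, 7299) = 3.
Back-substituting:
3 = 99 − 8·12
3 = −8·1200 + 97·99
3 = 97·7299 − 590·1200
3 = −590·59592 + 4817·7299
So 3 = (-590)·59592 + (4817)·7299.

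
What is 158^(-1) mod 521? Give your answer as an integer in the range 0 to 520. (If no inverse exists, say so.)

Extended Euclidean algorithm:
521 = 3*158 + 47
158 = 3*47 + 17
47 = 2*17 + 13
17 = 1*13 + 4
13 = 3*4 + 1
4 = 4*1 + 0
Since gcd(158, 521) = 1, back-substitute to write 1 as a combination:
1 = 13 − 3·4
1 = −3·17 + 4·13
1 = 4·47 − 11·17
1 = −11·158 + 37·47
1 = 37·521 − 122·158
Hence 158⁻¹ ≡ -122 ≡ 399 (mod 521).

399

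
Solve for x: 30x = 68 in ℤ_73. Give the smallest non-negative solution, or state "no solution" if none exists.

12

First find gcd(30, 73):
73 = 2·30 + 13
30 = 2·13 + 4
13 = 3·4 + 1
4 = 4·1 + 0
gcd = 1, so a unique solution mod 73 exists.
Back-substitute for the Bézout coefficients:
1 = 13 − 3·4
1 = −3·30 + 7·13
1 = 7·73 − 17·30
So 30·(-17) ≡ 1 (mod 73), giving 30⁻¹ ≡ 56.
x ≡ 30⁻¹·68 ≡ 56·68 ≡ 12 (mod 73).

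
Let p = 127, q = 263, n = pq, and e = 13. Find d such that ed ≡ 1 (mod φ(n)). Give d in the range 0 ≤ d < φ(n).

12697

φ(n) = (p−1)(q−1) = 126·262 = 33012.
Need d with 13·d ≡ 1 (mod 33012). Apply the extended Euclidean algorithm:
33012 = 2539×13 + 5
13 = 2×5 + 3
5 = 1×3 + 2
3 = 1×2 + 1
2 = 2×1 + 0
Back-substitute:
1 = 3 − 2
1 = −5 + 2·3
1 = 2·13 − 5·5
1 = −5·33012 + 12697·13
So 13·12697 ≡ 1 (mod 33012), hence d = 12697.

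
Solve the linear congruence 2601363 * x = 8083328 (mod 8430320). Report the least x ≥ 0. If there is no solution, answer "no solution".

First find gcd(2601363, 8430320):
8430320 = 3*2601363 + 626231
2601363 = 4*626231 + 96439
626231 = 6*96439 + 47597
96439 = 2*47597 + 1245
47597 = 38*1245 + 287
1245 = 4*287 + 97
287 = 2*97 + 93
97 = 1*93 + 4
93 = 23*4 + 1
4 = 4*1 + 0
gcd = 1, so a unique solution mod 8430320 exists.
Back-substitute for the Bézout coefficients:
1 = 93 − 23·4
1 = −23·97 + 24·93
1 = 24·287 − 71·97
1 = −71·1245 + 308·287
1 = 308·47597 − 11775·1245
1 = −11775·96439 + 23858·47597
1 = 23858·626231 − 154923·96439
1 = −154923·2601363 + 643550·626231
1 = 643550·8430320 − 2085573·2601363
So 2601363·(-2085573) ≡ 1 (mod 8430320), giving 2601363⁻¹ ≡ 6344747.
x ≡ 2601363⁻¹·8083328 ≡ 6344747·8083328 ≡ 1616976 (mod 8430320).

1616976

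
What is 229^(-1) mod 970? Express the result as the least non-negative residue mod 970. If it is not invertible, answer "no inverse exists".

449

Run Euclid on (970, 229):
970 = 4*229 + 54
229 = 4*54 + 13
54 = 4*13 + 2
13 = 6*2 + 1
2 = 2*1 + 0
The gcd is 1. Working backward:
1 = 13 − 6·2
1 = −6·54 + 25·13
1 = 25·229 − 106·54
1 = −106·970 + 449·229
So 229·449 ≡ 1 (mod 970).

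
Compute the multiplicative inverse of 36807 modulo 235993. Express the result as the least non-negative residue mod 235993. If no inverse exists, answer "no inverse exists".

25903

Apply the Euclidean algorithm to 235993 and 36807:
235993 = 6·36807 + 15151
36807 = 2·15151 + 6505
15151 = 2·6505 + 2141
6505 = 3·2141 + 82
2141 = 26·82 + 9
82 = 9·9 + 1
9 = 9·1 + 0
gcd = 1, so the inverse exists. Back-substitute:
1 = 82 − 9·9
1 = −9·2141 + 235·82
1 = 235·6505 − 714·2141
1 = −714·15151 + 1663·6505
1 = 1663·36807 − 4040·15151
1 = −4040·235993 + 25903·36807
So 36807·25903 ≡ 1 (mod 235993).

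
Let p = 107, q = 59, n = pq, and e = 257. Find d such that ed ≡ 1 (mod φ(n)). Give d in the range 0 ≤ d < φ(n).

φ(n) = (p−1)(q−1) = 106·58 = 6148.
Need d with 257·d ≡ 1 (mod 6148). Apply the extended Euclidean algorithm:
6148 = 23·257 + 237
257 = 1·237 + 20
237 = 11·20 + 17
20 = 1·17 + 3
17 = 5·3 + 2
3 = 1·2 + 1
2 = 2·1 + 0
Back-substitute:
1 = 3 − 2
1 = −17 + 6·3
1 = 6·20 − 7·17
1 = −7·237 + 83·20
1 = 83·257 − 90·237
1 = −90·6148 + 2153·257
So 257·2153 ≡ 1 (mod 6148), hence d = 2153.

2153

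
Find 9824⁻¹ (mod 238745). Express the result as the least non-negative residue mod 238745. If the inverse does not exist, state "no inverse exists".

Run Euclid on (238745, 9824):
238745 = 24*9824 + 2969
9824 = 3*2969 + 917
2969 = 3*917 + 218
917 = 4*218 + 45
218 = 4*45 + 38
45 = 1*38 + 7
38 = 5*7 + 3
7 = 2*3 + 1
3 = 3*1 + 0
Since gcd(9824, 238745) = 1, back-substitute to write 1 as a combination:
1 = 7 − 2·3
1 = −2·38 + 11·7
1 = 11·45 − 13·38
1 = −13·218 + 63·45
1 = 63·917 − 265·218
1 = −265·2969 + 858·917
1 = 858·9824 − 2839·2969
1 = −2839·238745 + 68994·9824
So 9824·68994 ≡ 1 (mod 238745).

68994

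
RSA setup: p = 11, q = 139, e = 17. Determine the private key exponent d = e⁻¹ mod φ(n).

893

φ(n) = (p−1)(q−1) = 10·138 = 1380.
Need d with 17·d ≡ 1 (mod 1380). Apply the extended Euclidean algorithm:
1380 = 81*17 + 3
17 = 5*3 + 2
3 = 1*2 + 1
2 = 2*1 + 0
Back-substitute:
1 = 3 − 2
1 = −17 + 6·3
1 = 6·1380 − 487·17
So 17·(-487) ≡ 1 (mod 1380), hence d ≡ -487 ≡ 893 (mod 1380).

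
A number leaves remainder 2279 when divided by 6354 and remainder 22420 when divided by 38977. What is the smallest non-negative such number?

Write x = 2279 + 6354·k. Then 6354·k ≡ 22420 − 2279 ≡ 20141 (mod 38977).
Need 6354⁻¹ mod 38977. Extended Euclid on (38977, 6354):
38977 = 6·6354 + 853
6354 = 7·853 + 383
853 = 2·383 + 87
383 = 4·87 + 35
87 = 2·35 + 17
35 = 2·17 + 1
17 = 17·1 + 0
Back-substitute:
1 = 35 − 2·17
1 = −2·87 + 5·35
1 = 5·383 − 22·87
1 = −22·853 + 49·383
1 = 49·6354 − 365·853
1 = −365·38977 + 2239·6354
6354⁻¹ ≡ 2239 (mod 38977), so k ≡ 2239·20141 ≡ 38287 (mod 38977).
x = 2279 + 6354·38287 = 243277877.

243277877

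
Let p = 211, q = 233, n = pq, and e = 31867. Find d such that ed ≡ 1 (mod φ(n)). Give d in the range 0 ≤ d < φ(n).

19843

φ(n) = (p−1)(q−1) = 210·232 = 48720.
Need d with 31867·d ≡ 1 (mod 48720). Apply the extended Euclidean algorithm:
48720 = 1×31867 + 16853
31867 = 1×16853 + 15014
16853 = 1×15014 + 1839
15014 = 8×1839 + 302
1839 = 6×302 + 27
302 = 11×27 + 5
27 = 5×5 + 2
5 = 2×2 + 1
2 = 2×1 + 0
Back-substitute:
1 = 5 − 2·2
1 = −2·27 + 11·5
1 = 11·302 − 123·27
1 = −123·1839 + 749·302
1 = 749·15014 − 6115·1839
1 = −6115·16853 + 6864·15014
1 = 6864·31867 − 12979·16853
1 = −12979·48720 + 19843·31867
So 31867·19843 ≡ 1 (mod 48720), hence d = 19843.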